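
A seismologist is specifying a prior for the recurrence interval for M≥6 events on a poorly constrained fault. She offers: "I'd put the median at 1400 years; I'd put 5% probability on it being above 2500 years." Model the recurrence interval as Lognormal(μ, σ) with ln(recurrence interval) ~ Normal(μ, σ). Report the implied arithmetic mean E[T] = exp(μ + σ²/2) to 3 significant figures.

E[T] ≈ 1490 years

If T ~ Lognormal(μ,σ) then ln T ~ Normal(μ,σ), so the p-quantile of ln T is μ + z_p·σ.
ln(1400) = 7.244 and ln(2500) = 7.824; z_{0.5} = 0, z_{0.95} = 1.645.
σ = (7.824 − 7.244)/(1.645 − (0)) = 0.353.
μ = 7.244 − (0)·0.353 = 7.244.
E[T] = exp(μ + σ²/2) = exp(7.244 + 0.0621) = 1490 years.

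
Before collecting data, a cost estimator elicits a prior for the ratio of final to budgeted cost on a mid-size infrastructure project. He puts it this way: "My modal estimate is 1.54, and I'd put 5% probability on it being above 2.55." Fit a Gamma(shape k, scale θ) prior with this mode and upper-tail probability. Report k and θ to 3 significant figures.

k ≈ 12, θ ≈ 0.14

Gamma(k,θ) with k>1 has mode (k−1)θ, so θ = 1.54/(k−1).
Need P(X < 2.55) = 0.95 with θ tied to k this way. Start at k = 2, θ = 1.54: P(X<2.55) ≈ 0.493.
Too low — raise k to concentrate. Iterating converges to k ≈ 12.
Then θ = 1.54/(12−1) ≈ 0.14.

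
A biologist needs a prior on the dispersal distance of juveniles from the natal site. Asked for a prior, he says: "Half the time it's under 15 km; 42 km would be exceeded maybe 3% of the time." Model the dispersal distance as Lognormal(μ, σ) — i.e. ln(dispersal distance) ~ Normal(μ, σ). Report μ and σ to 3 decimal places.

If T ~ Lognormal(μ,σ) then ln T ~ Normal(μ,σ), so the p-quantile of ln T is μ + z_p·σ.
ln(15) = 2.708 and ln(42) = 3.738; z_{0.5} = 0, z_{0.97} = 1.881.
σ = (3.738 − 2.708)/(1.881 − (0)) = 0.547.
μ = 2.708 − (0)·0.547 = 2.708.

μ ≈ 2.708, σ ≈ 0.547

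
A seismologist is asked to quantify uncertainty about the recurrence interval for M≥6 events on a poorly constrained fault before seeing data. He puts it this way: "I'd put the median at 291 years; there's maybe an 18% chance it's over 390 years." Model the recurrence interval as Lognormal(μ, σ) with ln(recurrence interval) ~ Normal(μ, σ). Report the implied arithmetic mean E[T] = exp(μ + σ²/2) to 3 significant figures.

E[T] ≈ 306 years

If T ~ Lognormal(μ,σ) then ln T ~ Normal(μ,σ), so the p-quantile of ln T is μ + z_p·σ.
ln(291) = 5.673 and ln(390) = 5.966; z_{0.5} = 0, z_{0.82} = 0.9154.
σ = (5.966 − 5.673)/(0.9154 − (0)) = 0.320.
μ = 5.673 − (0)·0.320 = 5.673.
E[T] = exp(μ + σ²/2) = exp(5.673 + 0.0512) = 306 years.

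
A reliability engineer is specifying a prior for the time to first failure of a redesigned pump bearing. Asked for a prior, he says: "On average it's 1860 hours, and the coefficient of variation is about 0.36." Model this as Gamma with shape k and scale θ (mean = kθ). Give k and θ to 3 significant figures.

For Gamma(k, scale θ): mean = kθ, variance = kθ², so CV = 1/√k.
CV = 0.36, hence k = 1/CV² = 7.72.
Then θ = mean/k = 1860/7.72 = 241.

k ≈ 7.72, θ ≈ 241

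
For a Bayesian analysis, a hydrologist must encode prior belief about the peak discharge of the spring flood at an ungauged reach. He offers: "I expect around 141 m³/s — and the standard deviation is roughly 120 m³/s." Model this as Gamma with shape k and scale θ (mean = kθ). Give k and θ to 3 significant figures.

For Gamma(k, scale θ): mean = kθ, variance = kθ², so CV = 1/√k.
CV = SD/mean = 120/141 = 0.8511, hence k = 1/CV² = 1.38.
Then θ = mean/k = 141/1.38 = 102.

k ≈ 1.38, θ ≈ 102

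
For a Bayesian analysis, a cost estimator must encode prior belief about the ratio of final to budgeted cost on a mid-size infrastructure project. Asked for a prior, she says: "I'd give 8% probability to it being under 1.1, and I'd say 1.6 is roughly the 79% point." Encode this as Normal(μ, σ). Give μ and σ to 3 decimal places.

μ = 1.418, σ = 0.226

For Normal(μ,σ), the p-quantile is μ + z_p·σ. Here z_{0.08} = -1.405, z_{0.79} = 0.8064.
So 1.1 = μ − 1.405σ and 1.6 = μ + 0.8064σ.
Subtracting: σ = (1.6 − 1.1)/(0.8064 − (-1.405)) = 0.226.
Then μ = 1.1 − (-1.405)·0.226 = 1.418.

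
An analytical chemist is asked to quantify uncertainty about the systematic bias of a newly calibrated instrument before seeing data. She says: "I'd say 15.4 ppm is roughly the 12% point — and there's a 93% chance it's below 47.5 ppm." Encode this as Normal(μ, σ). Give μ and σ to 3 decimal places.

μ = 29.629, σ = 12.110

For Normal(μ,σ), the p-quantile is μ + z_p·σ. Here z_{0.12} = -1.175, z_{0.93} = 1.476.
So 15.4 = μ − 1.175σ and 47.5 = μ + 1.476σ.
Subtracting: σ = (47.5 − 15.4)/(1.476 − (-1.175)) = 12.110.
Then μ = 15.4 − (-1.175)·12.110 = 29.629.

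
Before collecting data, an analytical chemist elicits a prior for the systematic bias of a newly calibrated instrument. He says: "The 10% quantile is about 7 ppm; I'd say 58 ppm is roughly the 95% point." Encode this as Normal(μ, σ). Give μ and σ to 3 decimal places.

The p-quantile of Normal(μ,σ) is μ + z_p·σ, with z_{0.1} = -1.282 and z_{0.95} = 1.645.
Eliminate σ: μ = (z₂·x₁ − z₁·x₂)/(z₂ − z₁) = (1.645·7 − (-1.282)·58)/2.926 = 29.334.
Then σ = (x₂ − x₁)/(z₂ − z₁) = (58 − 7)/2.926 = 17.428.

μ = 29.334, σ = 17.428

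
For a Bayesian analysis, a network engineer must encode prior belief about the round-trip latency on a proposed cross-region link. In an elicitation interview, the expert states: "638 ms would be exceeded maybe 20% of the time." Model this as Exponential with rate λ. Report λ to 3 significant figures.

P(T > 638.0) = e^(−λ·638.0) = 0.2, so λ = −ln(0.2)/638.0 = 0.00252.

λ ≈ 0.00252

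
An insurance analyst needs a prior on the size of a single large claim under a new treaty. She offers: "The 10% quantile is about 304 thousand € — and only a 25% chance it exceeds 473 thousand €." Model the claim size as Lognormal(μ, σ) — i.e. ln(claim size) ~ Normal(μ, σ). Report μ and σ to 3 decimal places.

μ ≈ 6.007, σ ≈ 0.226

If T ~ Lognormal(μ,σ) then ln T ~ Normal(μ,σ), so the p-quantile of ln T is μ + z_p·σ.
ln(304) = 5.717 and ln(473) = 6.159; z_{0.1} = -1.282, z_{0.75} = 0.6745.
σ = (6.159 − 5.717)/(0.6745 − (-1.282)) = 0.226.
μ = 5.717 − (-1.282)·0.226 = 6.007.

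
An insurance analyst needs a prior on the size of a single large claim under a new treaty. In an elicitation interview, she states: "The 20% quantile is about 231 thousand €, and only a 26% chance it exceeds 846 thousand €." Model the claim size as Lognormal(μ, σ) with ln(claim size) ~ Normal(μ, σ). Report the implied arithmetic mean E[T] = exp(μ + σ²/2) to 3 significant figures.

E[T] ≈ 706 thousand €

If T ~ Lognormal(μ,σ) then ln T ~ Normal(μ,σ), so the p-quantile of ln T is μ + z_p·σ.
ln(231) = 5.442 and ln(846) = 6.741; z_{0.2} = -0.8416, z_{0.74} = 0.6433.
σ = (6.741 − 5.442)/(0.6433 − (-0.8416)) = 0.874.
μ = 5.442 − (-0.8416)·0.874 = 6.178.
E[T] = exp(μ + σ²/2) = exp(6.178 + 0.3821) = 706 thousand €.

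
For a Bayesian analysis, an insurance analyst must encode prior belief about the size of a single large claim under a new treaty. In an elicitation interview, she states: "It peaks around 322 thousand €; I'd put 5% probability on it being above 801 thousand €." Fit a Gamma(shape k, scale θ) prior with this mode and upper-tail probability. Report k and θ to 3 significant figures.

k ≈ 4.27, θ ≈ 98.4

Gamma(k,θ) with k>1 has mode (k−1)θ, so θ = 322/(k−1).
Need P(X < 801) = 0.95 with θ tied to k this way. Start at k = 2, θ = 322: P(X<801) ≈ 0.710.
Too low — raise k to concentrate. Iterating converges to k ≈ 4.27.
Then θ = 322/(4.27−1) ≈ 98.4.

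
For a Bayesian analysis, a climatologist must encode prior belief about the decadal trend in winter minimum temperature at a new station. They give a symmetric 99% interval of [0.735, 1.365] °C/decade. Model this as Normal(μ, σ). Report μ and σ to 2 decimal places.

μ = 1.05, σ = 0.12

A symmetric 99% interval runs μ ± z·σ with z = 2.576.
Half-width = 0.315, so σ = 0.315/2.576 = 0.12.
μ is the interval midpoint, 1.05.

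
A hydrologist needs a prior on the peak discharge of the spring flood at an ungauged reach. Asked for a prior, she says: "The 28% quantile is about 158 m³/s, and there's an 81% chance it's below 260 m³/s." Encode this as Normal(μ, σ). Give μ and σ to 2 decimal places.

μ = 198.70, σ = 69.83

For Normal(μ,σ), the p-quantile is μ + z_p·σ. Here z_{0.28} = -0.5828, z_{0.81} = 0.8779.
So 158 = μ − 0.5828σ and 260 = μ + 0.8779σ.
Subtracting: σ = (260 − 158)/(0.8779 − (-0.5828)) = 69.83.
Then μ = 158 − (-0.5828)·69.83 = 198.70.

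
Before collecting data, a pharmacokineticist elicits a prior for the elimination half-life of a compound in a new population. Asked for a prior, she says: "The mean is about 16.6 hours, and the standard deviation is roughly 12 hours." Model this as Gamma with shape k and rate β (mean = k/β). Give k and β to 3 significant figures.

For Gamma(k, rate β): mean = k/β, variance = k/β², so CV = 1/√k.
CV = SD/mean = 12/16.6 = 0.7229, hence k = 1/CV² = 1.91.
Then β = k/mean = 1.91/16.6 = 0.115.

k ≈ 1.91, β ≈ 0.115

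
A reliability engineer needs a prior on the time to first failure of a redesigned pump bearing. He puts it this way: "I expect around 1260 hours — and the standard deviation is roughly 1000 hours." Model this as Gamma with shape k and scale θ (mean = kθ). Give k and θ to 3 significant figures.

k ≈ 1.59, θ ≈ 794

For Gamma(k, scale θ): mean = kθ, variance = kθ², so CV = 1/√k.
CV = SD/mean = 1000/1260 = 0.7937, hence k = 1/CV² = 1.59.
Then θ = mean/k = 1260/1.59 = 794.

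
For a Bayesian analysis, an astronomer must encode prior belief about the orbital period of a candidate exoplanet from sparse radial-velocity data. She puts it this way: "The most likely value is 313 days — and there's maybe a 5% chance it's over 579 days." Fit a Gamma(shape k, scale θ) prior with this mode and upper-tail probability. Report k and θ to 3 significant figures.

k ≈ 8.36, θ ≈ 42.5

Gamma(k,θ) with k>1 has mode (k−1)θ, so θ = 313/(k−1).
Need P(X < 579) = 0.95 with θ tied to k this way. Start at k = 2, θ = 313: P(X<579) ≈ 0.552.
Too low — raise k to concentrate. Iterating converges to k ≈ 8.36.
Then θ = 313/(8.36−1) ≈ 42.5.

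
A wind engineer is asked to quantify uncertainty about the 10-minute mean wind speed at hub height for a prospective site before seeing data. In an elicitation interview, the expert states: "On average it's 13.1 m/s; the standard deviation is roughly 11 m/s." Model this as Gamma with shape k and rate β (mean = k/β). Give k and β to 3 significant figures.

k ≈ 1.42, β ≈ 0.108

For Gamma(k, rate β): mean = k/β, variance = k/β², so CV = 1/√k.
CV = SD/mean = 11/13.1 = 0.8397, hence k = 1/CV² = 1.42.
Then β = k/mean = 1.42/13.1 = 0.108.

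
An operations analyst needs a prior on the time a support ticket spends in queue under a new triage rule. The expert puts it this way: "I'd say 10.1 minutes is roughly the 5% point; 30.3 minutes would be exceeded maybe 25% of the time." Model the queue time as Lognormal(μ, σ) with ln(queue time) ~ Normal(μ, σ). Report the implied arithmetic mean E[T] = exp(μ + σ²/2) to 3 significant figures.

If T ~ Lognormal(μ,σ) then ln T ~ Normal(μ,σ), so the p-quantile of ln T is μ + z_p·σ.
ln(10.1) = 2.313 and ln(30.3) = 3.411; z_{0.05} = -1.645, z_{0.75} = 0.6745.
σ = (3.411 − 2.313)/(0.6745 − (-1.645)) = 0.474.
μ = 2.313 − (-1.645)·0.474 = 3.092.
E[T] = exp(μ + σ²/2) = exp(3.092 + 0.1122) = 24.6 minutes.

E[T] ≈ 24.6 minutes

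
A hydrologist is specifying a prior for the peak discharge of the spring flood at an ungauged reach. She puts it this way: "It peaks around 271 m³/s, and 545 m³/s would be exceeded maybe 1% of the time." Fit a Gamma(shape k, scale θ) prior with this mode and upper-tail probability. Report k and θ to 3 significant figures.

k ≈ 11.1, θ ≈ 27

Gamma(k,θ) with k>1 has mode (k−1)θ, so θ = 271/(k−1).
Need P(X < 545) = 0.99 with θ tied to k this way. Start at k = 2, θ = 271: P(X<545) ≈ 0.597.
Too low — raise k to concentrate. Iterating converges to k ≈ 11.1.
Then θ = 271/(11.1−1) ≈ 27.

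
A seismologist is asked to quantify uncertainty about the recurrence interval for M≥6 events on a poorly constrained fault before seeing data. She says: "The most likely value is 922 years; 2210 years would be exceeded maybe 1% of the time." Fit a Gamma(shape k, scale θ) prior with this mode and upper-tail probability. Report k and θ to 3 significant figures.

Gamma(k,θ) with k>1 has mode (k−1)θ, so θ = 922/(k−1).
Need P(X < 2210) = 0.99 with θ tied to k this way. Start at k = 2, θ = 922: P(X<2210) ≈ 0.691.
Too low — raise k to concentrate. Iterating converges to k ≈ 7.2.
Then θ = 922/(7.2−1) ≈ 149.

k ≈ 7.2, θ ≈ 149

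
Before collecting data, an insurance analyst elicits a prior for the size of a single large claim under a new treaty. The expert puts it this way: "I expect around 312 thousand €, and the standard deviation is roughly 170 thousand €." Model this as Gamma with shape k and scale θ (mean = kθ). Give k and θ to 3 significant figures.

For Gamma(k, scale θ): mean = kθ, variance = kθ², so CV = 1/√k.
CV = SD/mean = 170/312 = 0.5449, hence k = 1/CV² = 3.37.
Then θ = mean/k = 312/3.37 = 92.6.

k ≈ 3.37, θ ≈ 92.6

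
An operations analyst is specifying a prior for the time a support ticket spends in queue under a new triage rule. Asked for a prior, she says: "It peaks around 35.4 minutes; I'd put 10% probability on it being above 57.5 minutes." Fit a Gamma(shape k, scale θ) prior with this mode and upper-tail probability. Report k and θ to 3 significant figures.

k ≈ 9, θ ≈ 4.42

Gamma(k,θ) with k>1 has mode (k−1)θ, so θ = 35.4/(k−1).
Need P(X < 57.5) = 0.9 with θ tied to k this way. Start at k = 2, θ = 35.4: P(X<57.5) ≈ 0.483.
Too low — raise k to concentrate. Iterating converges to k ≈ 9.
Then θ = 35.4/(9−1) ≈ 4.42.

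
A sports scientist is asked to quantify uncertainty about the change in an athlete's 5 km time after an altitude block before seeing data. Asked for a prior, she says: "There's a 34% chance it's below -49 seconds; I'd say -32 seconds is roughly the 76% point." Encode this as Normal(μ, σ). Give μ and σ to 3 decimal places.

μ = -42.732, σ = 15.195

For Normal(μ,σ), the p-quantile is μ + z_p·σ. Here z_{0.34} = -0.4125, z_{0.76} = 0.7063.
So -49 = μ − 0.4125σ and -32 = μ + 0.7063σ.
Subtracting: σ = (-32 − -49)/(0.7063 − (-0.4125)) = 15.195.
Then μ = -49 − (-0.4125)·15.195 = -42.732.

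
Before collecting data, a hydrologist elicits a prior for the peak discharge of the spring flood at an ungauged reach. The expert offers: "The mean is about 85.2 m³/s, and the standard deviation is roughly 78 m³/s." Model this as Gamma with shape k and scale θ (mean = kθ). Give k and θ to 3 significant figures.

For Gamma(k, scale θ): mean = kθ, variance = kθ², so CV = 1/√k.
CV = SD/mean = 78/85.2 = 0.9155, hence k = 1/CV² = 1.19.
Then θ = mean/k = 85.2/1.19 = 71.4.

k ≈ 1.19, θ ≈ 71.4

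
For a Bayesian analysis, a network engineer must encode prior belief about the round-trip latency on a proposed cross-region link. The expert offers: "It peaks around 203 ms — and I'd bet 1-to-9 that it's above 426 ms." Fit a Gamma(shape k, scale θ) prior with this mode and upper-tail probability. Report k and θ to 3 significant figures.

k ≈ 4.5, θ ≈ 58.1

Gamma(k,θ) with k>1 has mode (k−1)θ, so θ = 203/(k−1).
Need P(X < 426) = 0.9 with θ tied to k this way. Start at k = 2, θ = 203: P(X<426) ≈ 0.620.
Too low — raise k to concentrate. Iterating converges to k ≈ 4.5.
Then θ = 203/(4.5−1) ≈ 58.1.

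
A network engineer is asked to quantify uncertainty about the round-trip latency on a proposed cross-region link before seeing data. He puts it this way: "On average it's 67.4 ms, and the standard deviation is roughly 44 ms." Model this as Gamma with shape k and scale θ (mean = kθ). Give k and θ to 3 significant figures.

For Gamma(k, scale θ): mean = kθ, variance = kθ², so CV = 1/√k.
CV = SD/mean = 44/67.4 = 0.6528, hence k = 1/CV² = 2.35.
Then θ = mean/k = 67.4/2.35 = 28.7.

k ≈ 2.35, θ ≈ 28.7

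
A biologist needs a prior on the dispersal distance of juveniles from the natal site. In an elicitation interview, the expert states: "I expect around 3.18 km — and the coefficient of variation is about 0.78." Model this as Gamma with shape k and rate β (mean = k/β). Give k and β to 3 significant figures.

For Gamma(k, rate β): mean = k/β, variance = k/β², so CV = 1/√k.
CV = 0.78, hence k = 1/CV² = 1.64.
Then β = k/mean = 1.64/3.18 = 0.517.

k ≈ 1.64, β ≈ 0.517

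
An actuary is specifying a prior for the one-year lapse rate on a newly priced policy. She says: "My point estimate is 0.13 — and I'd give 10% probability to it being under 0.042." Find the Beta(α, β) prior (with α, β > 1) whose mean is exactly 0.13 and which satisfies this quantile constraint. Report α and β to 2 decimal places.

With mean 0.13 fixed, write α = 0.13s, β = 0.87s where s = α+β.
Need P(θ < 0.042) = 0.1 under Beta(0.13s, 0.87s). Normal approximation: (q−m)/√(m(1−m)/s) ≈ z_{0.1} = -1.28, so s ≈ 0.13·0.87·(-1.28)²/(0.042−0.13)² = 24.0.
At s = 24.0: P(θ<0.042) ≈ 0.059. Adjusting to match 0.1 gives s ≈ 17.54.
So α = 0.13·17.54 ≈ 2.28, β = 0.87·17.54 ≈ 15.26.

α ≈ 2.28, β ≈ 15.26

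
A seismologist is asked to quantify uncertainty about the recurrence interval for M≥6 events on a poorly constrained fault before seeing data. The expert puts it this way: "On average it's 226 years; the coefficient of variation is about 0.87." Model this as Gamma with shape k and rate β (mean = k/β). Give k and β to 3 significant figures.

For Gamma(k, rate β): mean = k/β, variance = k/β², so CV = 1/√k.
CV = 0.87, hence k = 1/CV² = 1.32.
Then β = k/mean = 1.32/226 = 0.00585.

k ≈ 1.32, β ≈ 0.00585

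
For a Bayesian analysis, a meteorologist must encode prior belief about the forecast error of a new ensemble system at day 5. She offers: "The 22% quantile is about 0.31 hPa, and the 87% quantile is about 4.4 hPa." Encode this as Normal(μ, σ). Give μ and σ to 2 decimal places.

μ = 1.97, σ = 2.15

The p-quantile of Normal(μ,σ) is μ + z_p·σ, with z_{0.22} = -0.7722 and z_{0.87} = 1.126.
Eliminate σ: μ = (z₂·x₁ − z₁·x₂)/(z₂ − z₁) = (1.126·0.31 − (-0.7722)·4.4)/1.899 = 1.97.
Then σ = (x₂ − x₁)/(z₂ − z₁) = (4.4 − 0.31)/1.899 = 2.15.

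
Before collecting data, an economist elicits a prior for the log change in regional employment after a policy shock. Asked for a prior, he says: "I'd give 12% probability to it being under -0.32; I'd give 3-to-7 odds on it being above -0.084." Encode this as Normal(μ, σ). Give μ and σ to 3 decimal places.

The p-quantile of Normal(μ,σ) is μ + z_p·σ, with z_{0.12} = -1.175 and z_{0.7} = 0.5244.
Eliminate σ: μ = (z₂·x₁ − z₁·x₂)/(z₂ − z₁) = (0.5244·-0.32 − (-1.175)·-0.084)/1.699 = -0.157.
Then σ = (x₂ − x₁)/(z₂ − z₁) = (-0.084 − -0.32)/1.699 = 0.139.

μ = -0.157, σ = 0.139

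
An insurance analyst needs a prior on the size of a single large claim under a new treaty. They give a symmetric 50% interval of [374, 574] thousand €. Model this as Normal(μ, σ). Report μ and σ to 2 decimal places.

A symmetric 50% interval runs μ ± z·σ with z = 0.6745.
Half-width = 100, so σ = 100/0.6745 = 148.26.
μ is the interval midpoint, 474.00.

μ = 474.00, σ = 148.26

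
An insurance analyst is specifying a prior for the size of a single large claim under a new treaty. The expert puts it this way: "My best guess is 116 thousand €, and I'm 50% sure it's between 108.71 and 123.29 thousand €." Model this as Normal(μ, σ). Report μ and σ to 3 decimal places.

A symmetric 50% interval runs μ ± z·σ with z = 0.6745.
Half-width = 7.29, so σ = 7.29/0.6745 = 10.808.
μ is the stated best guess, 116.000.

μ = 116.000, σ = 10.808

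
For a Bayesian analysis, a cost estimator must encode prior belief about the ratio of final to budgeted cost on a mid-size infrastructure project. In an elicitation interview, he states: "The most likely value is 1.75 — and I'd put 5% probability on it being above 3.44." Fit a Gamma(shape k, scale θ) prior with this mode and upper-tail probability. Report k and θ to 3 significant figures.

Gamma(k,θ) with k>1 has mode (k−1)θ, so θ = 1.75/(k−1).
Need P(X < 3.44) = 0.95 with θ tied to k this way. Start at k = 2, θ = 1.75: P(X<3.44) ≈ 0.585.
Too low — raise k to concentrate. Iterating converges to k ≈ 7.07.
Then θ = 1.75/(7.07−1) ≈ 0.288.

k ≈ 7.07, θ ≈ 0.288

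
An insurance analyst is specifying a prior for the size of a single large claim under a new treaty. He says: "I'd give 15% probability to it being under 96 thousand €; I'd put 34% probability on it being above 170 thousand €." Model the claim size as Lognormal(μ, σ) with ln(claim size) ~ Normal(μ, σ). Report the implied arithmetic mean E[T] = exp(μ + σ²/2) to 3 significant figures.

E[T] ≈ 156 thousand €

If T ~ Lognormal(μ,σ) then ln T ~ Normal(μ,σ), so the p-quantile of ln T is μ + z_p·σ.
ln(96) = 4.564 and ln(170) = 5.136; z_{0.15} = -1.036, z_{0.66} = 0.4125.
σ = (5.136 − 4.564)/(0.4125 − (-1.036)) = 0.394.
μ = 4.564 − (-1.036)·0.394 = 4.973.
E[T] = exp(μ + σ²/2) = exp(4.973 + 0.0778) = 156 thousand €.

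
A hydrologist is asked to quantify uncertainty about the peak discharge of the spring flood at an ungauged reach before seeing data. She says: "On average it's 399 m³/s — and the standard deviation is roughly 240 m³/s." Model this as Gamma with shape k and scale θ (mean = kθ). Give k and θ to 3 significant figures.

For Gamma(k, scale θ): mean = kθ, variance = kθ², so CV = 1/√k.
CV = SD/mean = 240/399 = 0.6015, hence k = 1/CV² = 2.76.
Then θ = mean/k = 399/2.76 = 144.

k ≈ 2.76, θ ≈ 144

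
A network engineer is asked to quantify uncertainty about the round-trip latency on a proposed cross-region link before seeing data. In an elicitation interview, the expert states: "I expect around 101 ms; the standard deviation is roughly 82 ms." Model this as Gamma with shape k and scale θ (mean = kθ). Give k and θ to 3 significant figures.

For Gamma(k, scale θ): mean = kθ, variance = kθ², so CV = 1/√k.
CV = SD/mean = 82/101 = 0.8119, hence k = 1/CV² = 1.52.
Then θ = mean/k = 101/1.52 = 66.6.

k ≈ 1.52, θ ≈ 66.6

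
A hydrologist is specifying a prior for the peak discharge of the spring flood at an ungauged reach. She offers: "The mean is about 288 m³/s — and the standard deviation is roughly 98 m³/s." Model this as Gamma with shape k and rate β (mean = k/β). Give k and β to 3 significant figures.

k ≈ 8.64, β ≈ 0.03

For Gamma(k, rate β): mean = k/β, variance = k/β², so CV = 1/√k.
CV = SD/mean = 98/288 = 0.3403, hence k = 1/CV² = 8.64.
Then β = k/mean = 8.64/288 = 0.03.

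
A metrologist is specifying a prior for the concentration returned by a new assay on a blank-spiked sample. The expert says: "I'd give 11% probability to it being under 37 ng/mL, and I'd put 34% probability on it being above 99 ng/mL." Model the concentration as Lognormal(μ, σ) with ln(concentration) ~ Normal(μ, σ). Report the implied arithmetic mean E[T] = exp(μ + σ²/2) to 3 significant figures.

If T ~ Lognormal(μ,σ) then ln T ~ Normal(μ,σ), so the p-quantile of ln T is μ + z_p·σ.
ln(37) = 3.611 and ln(99) = 4.595; z_{0.11} = -1.227, z_{0.66} = 0.4125.
σ = (4.595 − 3.611)/(0.4125 − (-1.227)) = 0.600.
μ = 3.611 − (-1.227)·0.600 = 4.347.
E[T] = exp(μ + σ²/2) = exp(4.347 + 0.1803) = 92.5 ng/mL.

E[T] ≈ 92.5 ng/mL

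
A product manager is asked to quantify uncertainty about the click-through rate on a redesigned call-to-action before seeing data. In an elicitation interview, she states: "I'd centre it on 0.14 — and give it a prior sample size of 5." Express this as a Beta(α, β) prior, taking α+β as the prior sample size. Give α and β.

Under the effective-sample-size interpretation, Beta(α, β) has prior mean α/(α+β) and prior sample size α+β.
So α+β = 5 and α/(α+β) = 0.14, giving α = 0.14·5 = 0.7 and β = 5 − 0.7 = 4.3.

α = 0.7, β = 4.3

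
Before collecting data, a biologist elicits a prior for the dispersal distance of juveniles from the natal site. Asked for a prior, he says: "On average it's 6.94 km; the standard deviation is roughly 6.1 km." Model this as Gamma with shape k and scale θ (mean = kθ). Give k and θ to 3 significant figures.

k ≈ 1.29, θ ≈ 5.36

For Gamma(k, scale θ): mean = kθ, variance = kθ², so CV = 1/√k.
CV = SD/mean = 6.1/6.94 = 0.879, hence k = 1/CV² = 1.29.
Then θ = mean/k = 6.94/1.29 = 5.36.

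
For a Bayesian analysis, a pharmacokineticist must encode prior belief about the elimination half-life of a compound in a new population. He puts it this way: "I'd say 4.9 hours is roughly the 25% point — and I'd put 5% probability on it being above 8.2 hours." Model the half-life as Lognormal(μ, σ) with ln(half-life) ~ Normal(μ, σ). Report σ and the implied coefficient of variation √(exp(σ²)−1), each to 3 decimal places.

σ ≈ 0.222, CV ≈ 0.225

If T ~ Lognormal(μ,σ) then ln T ~ Normal(μ,σ), so the p-quantile of ln T is μ + z_p·σ.
ln(4.9) = 1.589 and ln(8.2) = 2.104; z_{0.25} = -0.6745, z_{0.95} = 1.645.
σ = (2.104 − 1.589)/(1.645 − (-0.6745)) = 0.222.
μ = 1.589 − (-0.6745)·0.222 = 1.739.
CV = √(exp(σ²)−1) = √(exp(0.0493)−1) = 0.225.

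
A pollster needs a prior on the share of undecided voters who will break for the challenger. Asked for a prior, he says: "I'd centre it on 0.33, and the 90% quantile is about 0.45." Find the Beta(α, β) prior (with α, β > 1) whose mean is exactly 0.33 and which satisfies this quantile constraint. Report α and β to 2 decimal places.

α ≈ 8.58, β ≈ 17.43

With mean 0.33 fixed, write α = 0.33s, β = 0.67s where s = α+β.
Need P(θ < 0.45) = 0.9 under Beta(0.33s, 0.67s). Normal approximation: (q−m)/√(m(1−m)/s) ≈ z_{0.9} = 1.28, so s ≈ 0.33·0.67·(1.28)²/(0.45−0.33)² = 25.2.
At s = 25.2: P(θ<0.45) ≈ 0.897. Adjusting to match 0.9 gives s ≈ 26.01.
So α = 0.33·26.01 ≈ 8.58, β = 0.67·26.01 ≈ 17.43.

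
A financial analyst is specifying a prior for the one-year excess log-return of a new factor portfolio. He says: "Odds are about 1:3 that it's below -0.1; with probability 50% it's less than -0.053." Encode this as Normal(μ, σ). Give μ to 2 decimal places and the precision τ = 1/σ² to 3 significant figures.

μ = -0.05, τ = 206

The p-quantile of Normal(μ,σ) is μ + z_p·σ, with z_{0.25} = -0.6745 and z_{0.5} = 0.
Eliminate σ: μ = (z₂·x₁ − z₁·x₂)/(z₂ − z₁) = (0·-0.1 − (-0.6745)·-0.053)/0.6745 = -0.05.
Then σ = (x₂ − x₁)/(z₂ − z₁) = (-0.053 − -0.1)/0.6745 = 0.07.
Precision τ = 1/σ² = 1/0.06968² = 206.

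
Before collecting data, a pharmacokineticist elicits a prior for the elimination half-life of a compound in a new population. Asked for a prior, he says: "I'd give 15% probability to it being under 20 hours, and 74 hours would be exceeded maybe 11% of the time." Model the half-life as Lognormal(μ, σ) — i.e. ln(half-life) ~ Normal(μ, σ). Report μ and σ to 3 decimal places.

μ ≈ 3.595, σ ≈ 0.578

If T ~ Lognormal(μ,σ) then ln T ~ Normal(μ,σ), so the p-quantile of ln T is μ + z_p·σ.
ln(20) = 2.996 and ln(74) = 4.304; z_{0.15} = -1.036, z_{0.89} = 1.227.
σ = (4.304 − 2.996)/(1.227 − (-1.036)) = 0.578.
μ = 2.996 − (-1.036)·0.578 = 3.595.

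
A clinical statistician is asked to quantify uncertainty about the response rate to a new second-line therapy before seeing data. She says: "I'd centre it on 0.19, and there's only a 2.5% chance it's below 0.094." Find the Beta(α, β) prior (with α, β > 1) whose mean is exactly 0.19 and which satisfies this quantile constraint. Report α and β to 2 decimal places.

α ≈ 9.27, β ≈ 39.53

With mean 0.19 fixed, write α = 0.19s, β = 0.81s where s = α+β.
Need P(θ < 0.094) = 0.025 under Beta(0.19s, 0.81s). Normal approximation: (q−m)/√(m(1−m)/s) ≈ z_{0.025} = -1.96, so s ≈ 0.19·0.81·(-1.96)²/(0.094−0.19)² = 64.1.
At s = 64.1: P(θ<0.094) ≈ 0.012. Adjusting to match 0.025 gives s ≈ 48.81.
So α = 0.19·48.81 ≈ 9.27, β = 0.81·48.81 ≈ 39.53.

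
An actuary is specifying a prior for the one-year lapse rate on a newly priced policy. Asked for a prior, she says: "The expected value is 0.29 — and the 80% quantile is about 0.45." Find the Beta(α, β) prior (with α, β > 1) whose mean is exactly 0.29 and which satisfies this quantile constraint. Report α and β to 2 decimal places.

α ≈ 1.47, β ≈ 3.61

With mean 0.29 fixed, write α = 0.29s, β = 0.71s where s = α+β.
Need P(θ < 0.45) = 0.8 under Beta(0.29s, 0.71s). Normal approximation: (q−m)/√(m(1−m)/s) ≈ z_{0.8} = 0.842, so s ≈ 0.29·0.71·(0.842)²/(0.45−0.29)² = 5.7.
At s = 5.7: P(θ<0.45) ≈ 0.810. Adjusting to match 0.8 gives s ≈ 5.09.
So α = 0.29·5.09 ≈ 1.47, β = 0.71·5.09 ≈ 3.61.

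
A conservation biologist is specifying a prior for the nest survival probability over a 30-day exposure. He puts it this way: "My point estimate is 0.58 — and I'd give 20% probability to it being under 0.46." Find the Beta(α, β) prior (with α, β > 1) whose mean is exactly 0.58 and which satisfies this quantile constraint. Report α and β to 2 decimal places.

With mean 0.58 fixed, write α = 0.58s, β = 0.42s where s = α+β.
Need P(θ < 0.46) = 0.2 under Beta(0.58s, 0.42s). Normal approximation: (q−m)/√(m(1−m)/s) ≈ z_{0.2} = -0.842, so s ≈ 0.58·0.42·(-0.842)²/(0.46−0.58)² = 12.0.
At s = 12.0: P(θ<0.46) ≈ 0.199. Adjusting to match 0.2 gives s ≈ 11.84.
So α = 0.58·11.84 ≈ 6.87, β = 0.42·11.84 ≈ 4.97.

α ≈ 6.87, β ≈ 4.97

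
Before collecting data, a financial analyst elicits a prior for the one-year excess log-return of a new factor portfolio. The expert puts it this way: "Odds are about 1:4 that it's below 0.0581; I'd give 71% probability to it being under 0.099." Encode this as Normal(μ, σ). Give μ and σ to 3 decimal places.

The p-quantile of Normal(μ,σ) is μ + z_p·σ, with z_{0.2} = -0.8416 and z_{0.71} = 0.5534.
Eliminate σ: μ = (z₂·x₁ − z₁·x₂)/(z₂ − z₁) = (0.5534·0.0581 − (-0.8416)·0.099)/1.395 = 0.083.
Then σ = (x₂ − x₁)/(z₂ − z₁) = (0.099 − 0.0581)/1.395 = 0.029.

μ = 0.083, σ = 0.029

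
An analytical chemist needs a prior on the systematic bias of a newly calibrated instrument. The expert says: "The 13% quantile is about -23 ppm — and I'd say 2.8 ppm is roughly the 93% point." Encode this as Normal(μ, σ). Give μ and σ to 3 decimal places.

μ = -11.832, σ = 9.915

For Normal(μ,σ), the p-quantile is μ + z_p·σ. Here z_{0.13} = -1.126, z_{0.93} = 1.476.
So -23 = μ − 1.126σ and 2.8 = μ + 1.476σ.
Subtracting: σ = (2.8 − -23)/(1.476 − (-1.126)) = 9.915.
Then μ = -23 − (-1.126)·9.915 = -11.832.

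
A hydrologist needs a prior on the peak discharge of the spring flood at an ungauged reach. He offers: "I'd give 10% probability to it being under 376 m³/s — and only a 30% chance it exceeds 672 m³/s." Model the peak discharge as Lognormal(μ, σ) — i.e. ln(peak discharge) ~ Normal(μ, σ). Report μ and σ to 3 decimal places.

μ ≈ 6.342, σ ≈ 0.322

If T ~ Lognormal(μ,σ) then ln T ~ Normal(μ,σ), so the p-quantile of ln T is μ + z_p·σ.
ln(376) = 5.93 and ln(672) = 6.51; z_{0.1} = -1.282, z_{0.7} = 0.5244.
σ = (6.51 − 5.93)/(0.5244 − (-1.282)) = 0.322.
μ = 5.93 − (-1.282)·0.322 = 6.342.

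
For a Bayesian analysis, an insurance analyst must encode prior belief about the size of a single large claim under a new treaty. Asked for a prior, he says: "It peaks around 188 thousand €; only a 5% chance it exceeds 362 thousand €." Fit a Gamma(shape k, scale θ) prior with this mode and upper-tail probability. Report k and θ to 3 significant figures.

Gamma(k,θ) with k>1 has mode (k−1)θ, so θ = 188/(k−1).
Need P(X < 362) = 0.95 with θ tied to k this way. Start at k = 2, θ = 188: P(X<362) ≈ 0.573.
Too low — raise k to concentrate. Iterating converges to k ≈ 7.47.
Then θ = 188/(7.47−1) ≈ 29.1.

k ≈ 7.47, θ ≈ 29.1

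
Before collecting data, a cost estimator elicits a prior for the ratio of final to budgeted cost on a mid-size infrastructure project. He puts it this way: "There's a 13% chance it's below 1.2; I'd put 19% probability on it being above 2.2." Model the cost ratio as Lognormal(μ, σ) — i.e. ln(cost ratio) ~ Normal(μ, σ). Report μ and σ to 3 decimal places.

If T ~ Lognormal(μ,σ) then ln T ~ Normal(μ,σ), so the p-quantile of ln T is μ + z_p·σ.
ln(1.2) = 0.1823 and ln(2.2) = 0.7885; z_{0.13} = -1.126, z_{0.81} = 0.8779.
σ = (0.7885 − 0.1823)/(0.8779 − (-1.126)) = 0.302.
μ = 0.1823 − (-1.126)·0.302 = 0.523.

μ ≈ 0.523, σ ≈ 0.302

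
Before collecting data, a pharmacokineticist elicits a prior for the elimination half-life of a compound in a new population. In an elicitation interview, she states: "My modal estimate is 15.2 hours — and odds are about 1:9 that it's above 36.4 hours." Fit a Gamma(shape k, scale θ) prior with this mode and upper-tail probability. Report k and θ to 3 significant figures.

Gamma(k,θ) with k>1 has mode (k−1)θ, so θ = 15.2/(k−1).
Need P(X < 36.4) = 0.9 with θ tied to k this way. Start at k = 2, θ = 15.2: P(X<36.4) ≈ 0.690.
Too low — raise k to concentrate. Iterating converges to k ≈ 3.52.
Then θ = 15.2/(3.52−1) ≈ 6.03.

k ≈ 3.52, θ ≈ 6.03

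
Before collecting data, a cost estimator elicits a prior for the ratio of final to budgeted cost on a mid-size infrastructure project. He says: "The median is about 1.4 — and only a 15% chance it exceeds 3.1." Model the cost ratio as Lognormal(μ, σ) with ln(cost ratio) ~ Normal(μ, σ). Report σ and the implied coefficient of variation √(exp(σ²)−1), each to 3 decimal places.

σ ≈ 0.767, CV ≈ 0.895

If T ~ Lognormal(μ,σ) then ln T ~ Normal(μ,σ), so the p-quantile of ln T is μ + z_p·σ.
ln(1.4) = 0.3365 and ln(3.1) = 1.131; z_{0.5} = 0, z_{0.85} = 1.036.
σ = (1.131 − 0.3365)/(1.036 − (0)) = 0.767.
μ = 0.3365 − (0)·0.767 = 0.336.
CV = √(exp(σ²)−1) = √(exp(0.5883)−1) = 0.895.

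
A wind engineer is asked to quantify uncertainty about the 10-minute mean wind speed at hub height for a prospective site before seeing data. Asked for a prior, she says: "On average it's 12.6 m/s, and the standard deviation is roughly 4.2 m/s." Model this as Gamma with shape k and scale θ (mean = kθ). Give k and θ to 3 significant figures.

k ≈ 9, θ ≈ 1.4

For Gamma(k, scale θ): mean = kθ, variance = kθ², so CV = 1/√k.
CV = SD/mean = 4.2/12.6 = 0.3333, hence k = 1/CV² = 9.
Then θ = mean/k = 12.6/9 = 1.4.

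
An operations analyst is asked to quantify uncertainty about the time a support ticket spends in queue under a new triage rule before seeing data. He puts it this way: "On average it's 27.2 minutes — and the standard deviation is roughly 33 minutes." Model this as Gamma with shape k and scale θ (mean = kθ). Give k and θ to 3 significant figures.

k ≈ 0.679, θ ≈ 40

For Gamma(k, scale θ): mean = kθ, variance = kθ², so CV = 1/√k.
CV = SD/mean = 33/27.2 = 1.213, hence k = 1/CV² = 0.679.
Then θ = mean/k = 27.2/0.679 = 40.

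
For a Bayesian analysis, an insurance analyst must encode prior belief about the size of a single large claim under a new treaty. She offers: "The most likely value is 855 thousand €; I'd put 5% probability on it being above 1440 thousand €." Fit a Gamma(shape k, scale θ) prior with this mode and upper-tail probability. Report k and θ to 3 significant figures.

Gamma(k,θ) with k>1 has mode (k−1)θ, so θ = 855/(k−1).
Need P(X < 1440) = 0.95 with θ tied to k this way. Start at k = 2, θ = 855: P(X<1440) ≈ 0.502.
Too low — raise k to concentrate. Iterating converges to k ≈ 11.3.
Then θ = 855/(11.3−1) ≈ 83.2.

k ≈ 11.3, θ ≈ 83.2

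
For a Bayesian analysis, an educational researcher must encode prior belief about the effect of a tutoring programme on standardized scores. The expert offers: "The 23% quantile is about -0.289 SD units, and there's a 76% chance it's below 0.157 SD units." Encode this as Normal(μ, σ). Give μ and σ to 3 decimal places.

μ = -0.061, σ = 0.309

The p-quantile of Normal(μ,σ) is μ + z_p·σ, with z_{0.23} = -0.7388 and z_{0.76} = 0.7063.
Eliminate σ: μ = (z₂·x₁ − z₁·x₂)/(z₂ − z₁) = (0.7063·-0.289 − (-0.7388)·0.157)/1.445 = -0.061.
Then σ = (x₂ − x₁)/(z₂ − z₁) = (0.157 − -0.289)/1.445 = 0.309.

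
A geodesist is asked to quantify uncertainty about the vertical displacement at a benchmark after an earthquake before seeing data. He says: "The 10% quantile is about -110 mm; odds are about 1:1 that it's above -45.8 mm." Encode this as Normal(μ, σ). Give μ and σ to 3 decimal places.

μ = -45.800, σ = 50.096

For Normal(μ,σ), the p-quantile is μ + z_p·σ. Here z_{0.1} = -1.282, z_{0.5} = 0.
So -110 = μ − 1.282σ and -45.8 = μ + 0σ.
Subtracting: σ = (-45.8 − -110)/(0 − (-1.282)) = 50.096.
Then μ = -110 − (-1.282)·50.096 = -45.800.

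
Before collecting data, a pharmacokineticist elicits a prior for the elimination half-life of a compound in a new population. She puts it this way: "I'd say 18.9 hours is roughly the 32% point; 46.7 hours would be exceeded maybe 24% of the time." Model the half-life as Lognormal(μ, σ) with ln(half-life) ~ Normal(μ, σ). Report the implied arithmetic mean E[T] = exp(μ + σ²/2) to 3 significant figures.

E[T] ≈ 36.5 hours

If T ~ Lognormal(μ,σ) then ln T ~ Normal(μ,σ), so the p-quantile of ln T is μ + z_p·σ.
ln(18.9) = 2.939 and ln(46.7) = 3.844; z_{0.32} = -0.4677, z_{0.76} = 0.7063.
σ = (3.844 − 2.939)/(0.7063 − (-0.4677)) = 0.771.
μ = 2.939 − (-0.4677)·0.771 = 3.300.
E[T] = exp(μ + σ²/2) = exp(3.300 + 0.2968) = 36.5 hours.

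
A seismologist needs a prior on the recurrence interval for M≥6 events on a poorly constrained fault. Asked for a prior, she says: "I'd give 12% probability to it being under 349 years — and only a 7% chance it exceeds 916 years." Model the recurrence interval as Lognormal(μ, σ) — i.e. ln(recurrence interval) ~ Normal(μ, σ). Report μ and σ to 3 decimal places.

If T ~ Lognormal(μ,σ) then ln T ~ Normal(μ,σ), so the p-quantile of ln T is μ + z_p·σ.
ln(349) = 5.855 and ln(916) = 6.82; z_{0.12} = -1.175, z_{0.93} = 1.476.
σ = (6.82 − 5.855)/(1.476 − (-1.175)) = 0.364.
μ = 5.855 − (-1.175)·0.364 = 6.283.

μ ≈ 6.283, σ ≈ 0.364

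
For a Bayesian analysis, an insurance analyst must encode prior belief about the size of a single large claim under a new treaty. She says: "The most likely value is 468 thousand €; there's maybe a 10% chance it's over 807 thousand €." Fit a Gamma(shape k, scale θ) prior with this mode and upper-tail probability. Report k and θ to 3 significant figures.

k ≈ 7.39, θ ≈ 73.3

Gamma(k,θ) with k>1 has mode (k−1)θ, so θ = 468/(k−1).
Need P(X < 807) = 0.9 with θ tied to k this way. Start at k = 2, θ = 468: P(X<807) ≈ 0.514.
Too low — raise k to concentrate. Iterating converges to k ≈ 7.39.
Then θ = 468/(7.39−1) ≈ 73.3.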